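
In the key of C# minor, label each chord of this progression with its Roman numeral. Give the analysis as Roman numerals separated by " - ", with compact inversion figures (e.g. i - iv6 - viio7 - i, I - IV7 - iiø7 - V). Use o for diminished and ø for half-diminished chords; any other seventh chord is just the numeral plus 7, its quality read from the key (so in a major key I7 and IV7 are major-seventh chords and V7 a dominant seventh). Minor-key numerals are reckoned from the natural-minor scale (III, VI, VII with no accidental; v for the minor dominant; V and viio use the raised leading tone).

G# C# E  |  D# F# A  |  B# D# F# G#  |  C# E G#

i64 - iio - V65 - i

G#-C#-E: minor triad on C# = scale degree 1 → i64.
D#-F#-A has root D#, degree 2 in C# minor, so iio.
B#-D#-F#-G# has root G#, degree 5 in C# minor, so V65.
C#-E-G#: root C# is the tonic; minor triad there is i.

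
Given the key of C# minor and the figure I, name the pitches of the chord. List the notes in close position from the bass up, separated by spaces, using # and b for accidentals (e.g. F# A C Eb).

C# E# G#

I is the major tonic (Picardy third), borrowed from the parallel major. In C# minor that root is C#.
So the chord is C#-E#-G#, a major triad.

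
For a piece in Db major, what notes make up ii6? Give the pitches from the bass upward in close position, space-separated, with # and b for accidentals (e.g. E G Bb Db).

Gb Bb Eb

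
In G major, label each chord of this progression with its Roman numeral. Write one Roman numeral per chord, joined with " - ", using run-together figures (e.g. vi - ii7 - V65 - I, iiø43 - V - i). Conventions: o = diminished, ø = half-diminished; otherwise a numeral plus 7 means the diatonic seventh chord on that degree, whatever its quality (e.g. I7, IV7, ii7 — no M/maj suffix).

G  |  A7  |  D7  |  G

I - V7/V - V7 - I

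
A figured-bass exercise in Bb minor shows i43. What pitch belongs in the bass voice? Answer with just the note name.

F

i in Bb minor has root Bb; the chord is Bb-Db-F-Ab.
The figure 43 means second inversion — the fifth is in the bass.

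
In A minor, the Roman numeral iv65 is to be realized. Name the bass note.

F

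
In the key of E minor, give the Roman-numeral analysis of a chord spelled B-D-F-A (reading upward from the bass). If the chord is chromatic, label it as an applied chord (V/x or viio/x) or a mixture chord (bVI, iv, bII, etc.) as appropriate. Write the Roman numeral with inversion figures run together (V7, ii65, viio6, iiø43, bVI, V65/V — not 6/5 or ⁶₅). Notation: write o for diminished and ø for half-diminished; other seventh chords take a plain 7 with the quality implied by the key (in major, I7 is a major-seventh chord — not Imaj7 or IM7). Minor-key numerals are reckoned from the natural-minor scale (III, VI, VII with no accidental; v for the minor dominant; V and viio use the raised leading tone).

viiø7/VI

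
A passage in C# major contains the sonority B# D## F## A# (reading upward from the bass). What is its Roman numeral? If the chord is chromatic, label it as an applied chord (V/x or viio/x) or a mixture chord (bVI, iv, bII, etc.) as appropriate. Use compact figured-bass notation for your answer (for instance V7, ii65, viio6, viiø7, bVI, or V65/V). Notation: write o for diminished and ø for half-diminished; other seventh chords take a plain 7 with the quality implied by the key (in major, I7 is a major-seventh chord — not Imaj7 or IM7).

Stacked in thirds the chord is B#-D##-F##-A#: a dominant seventh chord on B#.
B# is not a diatonic chord root with this quality in C# major, but it lies a perfect fifth above E# (iii), so the chord functions as an applied dominant of iii.

V7/iii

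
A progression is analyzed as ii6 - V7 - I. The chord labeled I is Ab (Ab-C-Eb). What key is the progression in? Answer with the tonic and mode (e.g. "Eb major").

The anchor chord is a major triad on Ab, labeled I.
If Ab is scale degree 1 and the mode makes that degree carry a major triad, the tonic is Ab and the mode is major.

Ab major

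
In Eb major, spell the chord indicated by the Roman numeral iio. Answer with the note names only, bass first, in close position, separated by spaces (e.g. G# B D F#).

F Ab Cb

Scale degree 2 in Eb major is F; here the chord built on it is altered to a diminished triad. iio is the diminished supertonic triad, borrowed from the parallel minor.
So the chord is F-Ab-Cb, a diminished triad.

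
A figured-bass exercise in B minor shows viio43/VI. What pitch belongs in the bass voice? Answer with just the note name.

The applied chord viio43/VI is rooted on F#: F#-A-C-Eb.
The figure 43 means second inversion — the fifth is in the bass.

C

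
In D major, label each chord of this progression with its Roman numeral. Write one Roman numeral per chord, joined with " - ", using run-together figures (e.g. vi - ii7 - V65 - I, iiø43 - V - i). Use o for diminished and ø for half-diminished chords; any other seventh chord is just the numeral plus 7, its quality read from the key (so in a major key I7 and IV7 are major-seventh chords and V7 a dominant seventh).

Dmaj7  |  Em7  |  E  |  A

Dmaj7: major seventh chord on D = scale degree 1 → I7.
Em7 has root E, degree 2 in D major, so ii7.
E is the secondary dominant of V (major triad on E): V/V.
A: major triad on A = scale degree 5 → V.

I7 - ii7 - V/V - V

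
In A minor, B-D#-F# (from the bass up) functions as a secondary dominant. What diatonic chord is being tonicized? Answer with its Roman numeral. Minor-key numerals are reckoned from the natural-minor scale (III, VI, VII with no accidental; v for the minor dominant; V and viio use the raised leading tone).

The chord is a major triad on B.
A dominant resolves down a perfect fifth: B → E. In A minor, E is scale degree 5, i.e. V.

V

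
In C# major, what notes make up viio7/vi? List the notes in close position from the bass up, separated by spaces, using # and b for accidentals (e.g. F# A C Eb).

viio7/vi is a secondary leading-tone chord. The target vi is A# in C# major; the applied chord is rooted a semitone below, on G##.
Building a fully diminished seventh chord on G## gives G##-B#-D#-F#.

G## B# D# F#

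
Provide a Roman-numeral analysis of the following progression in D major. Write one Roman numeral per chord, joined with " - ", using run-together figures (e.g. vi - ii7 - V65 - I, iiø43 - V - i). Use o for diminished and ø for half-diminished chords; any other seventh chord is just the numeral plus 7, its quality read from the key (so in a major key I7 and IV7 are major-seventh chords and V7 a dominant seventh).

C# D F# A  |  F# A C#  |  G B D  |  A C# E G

C#-D-F#-A: root D is the tonic; major seventh chord there is I42.
F#-A-C#: root F# is the mediant; minor triad there is iii.
G-B-D: root G is the subdominant; major triad there is IV.
A-C#-E-G: root A is the dominant; dominant seventh chord there is V7.

I42 - iii - IV - V7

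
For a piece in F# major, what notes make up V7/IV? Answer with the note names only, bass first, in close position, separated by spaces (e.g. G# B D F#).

F# A# C# E

V7/IV is a secondary dominant — the dominant seventh of IV. IV in F# major is B, so the applied chord's root is F#, a perfect fifth above.
Building a dominant seventh chord on F# gives F#-A#-C#-E.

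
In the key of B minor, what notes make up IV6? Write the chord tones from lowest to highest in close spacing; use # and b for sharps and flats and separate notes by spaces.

G# B E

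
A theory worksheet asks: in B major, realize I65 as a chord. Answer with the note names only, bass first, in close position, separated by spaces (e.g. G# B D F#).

In B major, scale degree 1 is B, and the diatonic chord built there is a major seventh chord.
That chord is spelled B-D#-F#-A#.
The figured bass 65 indicates first inversion, placing the third (D#) in the bass: D#-F#-A#-B.

D# F# A# B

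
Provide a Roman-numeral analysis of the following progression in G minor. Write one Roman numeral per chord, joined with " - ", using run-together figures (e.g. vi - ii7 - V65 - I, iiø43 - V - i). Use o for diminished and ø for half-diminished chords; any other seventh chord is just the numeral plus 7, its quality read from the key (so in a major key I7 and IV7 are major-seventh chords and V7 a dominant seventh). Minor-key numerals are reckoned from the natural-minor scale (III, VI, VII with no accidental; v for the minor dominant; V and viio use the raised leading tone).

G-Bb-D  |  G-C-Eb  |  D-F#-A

i - iv64 - V

G-Bb-D has root G, degree 1 in G minor, so i.
G-C-Eb has root C, degree 4 in G minor, so iv64.
D-F#-A: root D is the dominant; major triad there is V.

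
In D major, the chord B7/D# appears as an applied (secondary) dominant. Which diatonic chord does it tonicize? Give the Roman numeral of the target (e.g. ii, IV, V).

The chord is a dominant seventh chord on B.
A dominant resolves down a perfect fifth: B → E. In D major, E is scale degree 2, i.e. ii.

ii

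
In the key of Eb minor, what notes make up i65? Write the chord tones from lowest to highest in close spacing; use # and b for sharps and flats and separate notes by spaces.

In Eb minor, the tonic is Eb, and the diatonic chord built there is a minor seventh chord.
That chord is spelled Eb-Gb-Bb-Db.
With the 65 figure the chord is in first inversion; from the bass Gb upward in close position it reads Gb-Bb-Db-Eb.

Gb Bb Db Eb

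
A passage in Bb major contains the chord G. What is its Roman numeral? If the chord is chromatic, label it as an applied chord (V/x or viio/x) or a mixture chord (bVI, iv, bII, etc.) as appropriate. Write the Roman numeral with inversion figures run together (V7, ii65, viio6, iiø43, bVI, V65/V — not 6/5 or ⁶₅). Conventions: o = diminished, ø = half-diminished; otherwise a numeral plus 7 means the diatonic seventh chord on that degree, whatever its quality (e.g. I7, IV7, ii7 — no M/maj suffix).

V/ii

The pitches G-B-D form a major triad rooted on G.
G is not a diatonic chord root with this quality in Bb major, but it lies a perfect fifth above C (ii), so the chord functions as an applied dominant of ii.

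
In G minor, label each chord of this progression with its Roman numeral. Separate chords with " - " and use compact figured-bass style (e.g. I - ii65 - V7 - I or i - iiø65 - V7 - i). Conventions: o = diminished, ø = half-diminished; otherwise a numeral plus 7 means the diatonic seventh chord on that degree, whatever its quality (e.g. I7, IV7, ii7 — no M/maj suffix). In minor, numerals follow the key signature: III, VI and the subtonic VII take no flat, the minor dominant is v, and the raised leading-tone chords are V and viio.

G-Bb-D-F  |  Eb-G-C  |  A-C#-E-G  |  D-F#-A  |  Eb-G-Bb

G-Bb-D-F: root G is the tonic; minor seventh chord there is i7.
Eb-G-C: root C is the subdominant; minor triad there is iv6.
A-C#-E-G is the secondary dominant of V (dominant seventh chord on A): V7/V.
D-F#-A: major triad on D = scale degree 5 → V.
Eb-G-Bb has root Eb, degree 6 in G minor, so VI.

i7 - iv6 - V7/V - V - VI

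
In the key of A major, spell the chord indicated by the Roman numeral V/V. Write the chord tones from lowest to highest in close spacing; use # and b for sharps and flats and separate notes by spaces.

The slash means an applied dominant: we want the dominant of V. In A major, V is E major, and its dominant is built on B.
Building a major triad on B gives B-D#-F#.

B D# F#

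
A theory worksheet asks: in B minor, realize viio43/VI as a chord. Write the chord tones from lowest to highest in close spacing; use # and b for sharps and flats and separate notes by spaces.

The slash marks an applied leading-tone chord: viio of VI. In B minor, VI is G, so the leading tone to it is F#, a half step below.
Building a fully diminished seventh chord on F# gives F#-A-C-Eb.
With the 43 figure the chord is in second inversion; from the bass C upward in close position it reads C-Eb-F#-A.

C Eb F# A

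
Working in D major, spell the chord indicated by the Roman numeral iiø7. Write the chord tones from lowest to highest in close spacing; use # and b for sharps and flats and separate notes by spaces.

E G Bb D

Scale degree 2 in D major is E; here the chord built on it is altered to a half-diminished seventh chord. iiø7 is the half-diminished supertonic seventh, borrowed from the parallel minor.
So the chord is E-G-Bb-D.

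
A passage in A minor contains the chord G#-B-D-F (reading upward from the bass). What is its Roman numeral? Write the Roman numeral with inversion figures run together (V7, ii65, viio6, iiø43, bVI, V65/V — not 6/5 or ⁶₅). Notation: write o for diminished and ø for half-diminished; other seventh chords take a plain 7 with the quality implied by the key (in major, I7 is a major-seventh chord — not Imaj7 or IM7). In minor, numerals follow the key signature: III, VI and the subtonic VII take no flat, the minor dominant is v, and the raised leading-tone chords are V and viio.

viio7

Stacked in thirds the chord is G#-B-D-F: a fully diminished seventh chord on G#.
In A minor, G# is the leading tone; the diatonic fully diminished seventh chord there is viio7.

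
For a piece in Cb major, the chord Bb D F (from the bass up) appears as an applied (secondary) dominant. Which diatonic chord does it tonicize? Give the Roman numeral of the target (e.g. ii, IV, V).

The chord is a major triad on Bb.
A dominant resolves down a perfect fifth: Bb → Eb. In Cb major, Eb is scale degree 3, i.e. iii.

iii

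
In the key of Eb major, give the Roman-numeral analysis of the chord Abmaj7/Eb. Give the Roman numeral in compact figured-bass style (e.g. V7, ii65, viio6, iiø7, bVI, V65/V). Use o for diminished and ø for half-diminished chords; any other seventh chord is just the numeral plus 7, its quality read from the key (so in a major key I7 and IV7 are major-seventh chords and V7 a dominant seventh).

Stacked in thirds the chord is Ab-C-Eb-G: a major seventh chord on Ab.
Ab is scale degree 4 in Eb major, and a major seventh chord on that degree is written IV7.
With Eb in the bass the chord is in second inversion, so the figured bass is 43.

IV43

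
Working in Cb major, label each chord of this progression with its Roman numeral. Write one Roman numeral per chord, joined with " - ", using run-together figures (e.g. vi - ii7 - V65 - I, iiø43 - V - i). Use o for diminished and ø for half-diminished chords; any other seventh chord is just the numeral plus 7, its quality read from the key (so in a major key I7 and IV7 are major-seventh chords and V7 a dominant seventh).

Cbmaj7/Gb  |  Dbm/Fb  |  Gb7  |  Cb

I43 - ii6 - V7 - I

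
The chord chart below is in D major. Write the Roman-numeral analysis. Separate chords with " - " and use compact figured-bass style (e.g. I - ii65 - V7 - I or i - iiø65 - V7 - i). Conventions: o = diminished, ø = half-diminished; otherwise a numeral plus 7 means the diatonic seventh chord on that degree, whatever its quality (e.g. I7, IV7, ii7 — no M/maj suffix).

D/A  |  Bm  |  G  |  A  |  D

I64 - vi - IV - V - I

D/A has root D, degree 1 in D major, so I64.
Bm: root B is the submediant; minor triad there is vi.
G has root G, degree 4 in D major, so IV.
A: major triad on A = scale degree 5 → V.
D: major triad on D = scale degree 1 → I.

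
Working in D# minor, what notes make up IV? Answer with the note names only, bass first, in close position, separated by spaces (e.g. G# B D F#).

IV is the major subdominant, borrowed from the parallel major. In D# minor that root is G#.
So the chord is G#-B#-D#.

G# B# D#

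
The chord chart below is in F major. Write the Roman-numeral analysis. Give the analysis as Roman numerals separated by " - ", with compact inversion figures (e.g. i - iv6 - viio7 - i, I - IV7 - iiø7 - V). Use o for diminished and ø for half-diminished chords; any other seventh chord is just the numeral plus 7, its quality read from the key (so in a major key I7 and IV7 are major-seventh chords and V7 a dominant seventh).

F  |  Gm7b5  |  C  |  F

I - iiø7 - V - I

F: root F is the tonic; major triad there is I.
Gm7b5: half-diminished seventh chord on G — chromatic; iiø7 (borrowed from the parallel minor).
C: major triad on C = scale degree 5 → V.
F: major triad on F = scale degree 1 → I.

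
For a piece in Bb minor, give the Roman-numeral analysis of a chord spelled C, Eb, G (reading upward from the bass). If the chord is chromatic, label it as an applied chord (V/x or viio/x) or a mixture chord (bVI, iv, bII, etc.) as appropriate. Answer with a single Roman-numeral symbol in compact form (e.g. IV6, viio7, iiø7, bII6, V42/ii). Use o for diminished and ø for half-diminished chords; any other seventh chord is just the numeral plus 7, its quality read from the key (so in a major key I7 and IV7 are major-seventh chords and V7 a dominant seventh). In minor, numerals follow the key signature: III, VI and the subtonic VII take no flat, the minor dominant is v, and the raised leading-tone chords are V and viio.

Stacked in thirds the chord is C-Eb-G: a minor triad on C.
C is the second degree of Bb minor. This is the minor supertonic, borrowed from the parallel major (the Dorian ii).

ii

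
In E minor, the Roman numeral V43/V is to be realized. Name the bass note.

C#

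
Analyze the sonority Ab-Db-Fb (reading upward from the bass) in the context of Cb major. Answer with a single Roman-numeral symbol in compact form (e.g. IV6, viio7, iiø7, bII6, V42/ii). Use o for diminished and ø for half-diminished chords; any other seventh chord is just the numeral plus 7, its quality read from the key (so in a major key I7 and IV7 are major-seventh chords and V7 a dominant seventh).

Stacked in thirds the chord is Db-Fb-Ab: a minor triad on Db.
Db is scale degree 2 in Cb major, and a minor triad on that degree is written ii.
With Ab in the bass the chord is in second inversion, so the figured bass is 64.

ii64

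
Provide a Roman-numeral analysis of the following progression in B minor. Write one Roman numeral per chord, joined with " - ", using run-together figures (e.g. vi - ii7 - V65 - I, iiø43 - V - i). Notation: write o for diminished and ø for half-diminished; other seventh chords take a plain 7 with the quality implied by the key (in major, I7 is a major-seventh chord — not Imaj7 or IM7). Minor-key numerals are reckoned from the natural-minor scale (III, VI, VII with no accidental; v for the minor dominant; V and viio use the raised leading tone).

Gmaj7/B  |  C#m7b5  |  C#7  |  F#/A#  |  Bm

VI65 - iiø7 - V7/V - V6 - i

Gmaj7/B: root G is the submediant; major seventh chord there is VI65.
C#m7b5: half-diminished seventh chord on C# = scale degree 2 → iiø7.
C#7: chromatic; C# is V of V, so V7/V.
F#/A# has root F#, degree 5 in B minor, so V6.
Bm has root B, degree 1 in B minor, so i.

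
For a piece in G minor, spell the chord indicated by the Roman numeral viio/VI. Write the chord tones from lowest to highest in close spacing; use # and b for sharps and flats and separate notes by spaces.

The slash marks an applied leading-tone chord: viio of VI. In G minor, VI is Eb, so the leading tone to it is D, a half step below.
Building a diminished triad on D gives D-F-Ab.

D F Ab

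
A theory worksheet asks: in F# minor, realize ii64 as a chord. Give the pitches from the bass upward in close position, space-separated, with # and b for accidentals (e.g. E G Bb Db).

D# G# B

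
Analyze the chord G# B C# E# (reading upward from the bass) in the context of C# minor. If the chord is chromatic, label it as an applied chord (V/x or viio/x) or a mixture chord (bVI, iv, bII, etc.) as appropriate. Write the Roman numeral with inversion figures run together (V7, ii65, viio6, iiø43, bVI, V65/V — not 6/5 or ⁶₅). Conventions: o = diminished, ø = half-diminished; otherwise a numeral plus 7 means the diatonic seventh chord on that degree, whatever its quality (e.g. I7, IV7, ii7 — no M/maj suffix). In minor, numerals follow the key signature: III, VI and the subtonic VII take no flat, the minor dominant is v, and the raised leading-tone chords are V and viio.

The pitches C#-E#-G#-B form a dominant seventh chord rooted on C#.
C# is not a diatonic chord root with this quality in C# minor, but it lies a perfect fifth above F# (iv), so the chord functions as an applied dominant of iv.
With G# in the bass the chord is in second inversion, so the figured bass is 43.

V43/iv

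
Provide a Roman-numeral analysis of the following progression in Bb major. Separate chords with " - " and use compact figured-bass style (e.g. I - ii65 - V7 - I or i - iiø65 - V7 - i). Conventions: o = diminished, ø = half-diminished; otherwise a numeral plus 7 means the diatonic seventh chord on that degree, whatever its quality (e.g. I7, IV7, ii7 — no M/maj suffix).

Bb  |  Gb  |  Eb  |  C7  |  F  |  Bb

I - bVI - IV - V7/V - V - I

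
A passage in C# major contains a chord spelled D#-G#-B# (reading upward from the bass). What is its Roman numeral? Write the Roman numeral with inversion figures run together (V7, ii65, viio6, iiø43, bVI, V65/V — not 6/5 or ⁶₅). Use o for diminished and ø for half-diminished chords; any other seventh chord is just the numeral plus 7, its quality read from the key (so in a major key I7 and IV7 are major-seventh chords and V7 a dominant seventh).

Stacked in thirds the chord is G#-B#-D#: a major triad on G#.
In C# major, G# is the dominant; the diatonic major triad there is V.
With D# in the bass the chord is in second inversion, so the figured bass is 64.

V64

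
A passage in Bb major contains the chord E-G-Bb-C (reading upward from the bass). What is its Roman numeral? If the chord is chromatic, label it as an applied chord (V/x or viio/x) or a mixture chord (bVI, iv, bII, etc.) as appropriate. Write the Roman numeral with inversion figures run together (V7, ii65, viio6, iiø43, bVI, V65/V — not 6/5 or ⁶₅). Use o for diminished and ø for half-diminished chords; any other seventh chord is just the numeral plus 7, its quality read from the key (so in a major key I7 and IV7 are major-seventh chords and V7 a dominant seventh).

V65/V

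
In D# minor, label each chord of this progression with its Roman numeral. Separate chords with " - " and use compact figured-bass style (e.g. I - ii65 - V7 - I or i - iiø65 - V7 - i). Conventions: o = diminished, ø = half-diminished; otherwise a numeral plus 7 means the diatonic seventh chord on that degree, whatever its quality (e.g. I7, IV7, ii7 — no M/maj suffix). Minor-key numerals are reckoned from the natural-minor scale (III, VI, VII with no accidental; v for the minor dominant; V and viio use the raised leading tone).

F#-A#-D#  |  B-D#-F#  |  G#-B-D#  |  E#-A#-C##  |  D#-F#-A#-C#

i6 - VI - iv - V64 - i7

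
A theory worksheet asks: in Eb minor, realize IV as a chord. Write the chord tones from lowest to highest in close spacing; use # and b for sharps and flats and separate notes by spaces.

Ab C Eb

IV is the major subdominant, borrowed from the parallel major. In Eb minor that root is Ab.
So the chord is Ab-C-Eb, a major triad.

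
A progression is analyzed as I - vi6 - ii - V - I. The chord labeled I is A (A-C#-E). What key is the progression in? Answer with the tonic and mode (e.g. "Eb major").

A major

I is given as A-C#-E — a major triad with root A.
If A is scale degree 1 and the mode makes that degree carry a major triad, the tonic is A and the mode is major.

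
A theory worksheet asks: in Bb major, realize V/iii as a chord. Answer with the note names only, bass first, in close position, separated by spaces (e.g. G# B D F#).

A C# E

The slash means an applied dominant: we want the dominant of iii. In Bb major, iii is D minor, and its dominant is built on A.
Building a major triad on A gives A-C#-E.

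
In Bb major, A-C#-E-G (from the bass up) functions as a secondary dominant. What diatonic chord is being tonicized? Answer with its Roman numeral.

iii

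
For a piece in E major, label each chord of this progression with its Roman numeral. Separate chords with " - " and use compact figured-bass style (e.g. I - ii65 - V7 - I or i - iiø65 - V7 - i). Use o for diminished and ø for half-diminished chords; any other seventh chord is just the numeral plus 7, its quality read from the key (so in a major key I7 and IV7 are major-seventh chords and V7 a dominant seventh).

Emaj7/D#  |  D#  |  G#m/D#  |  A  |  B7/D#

Emaj7/D#: major seventh chord on E = scale degree 1 → I42.
D# is the secondary dominant of iii (major triad on D#): V/iii.
G#m/D# has root G#, degree 3 in E major, so iii64.
A has root A, degree 4 in E major, so IV.
B7/D#: dominant seventh chord on B = scale degree 5 → V65.

I42 - V/iii - iii64 - IV - V65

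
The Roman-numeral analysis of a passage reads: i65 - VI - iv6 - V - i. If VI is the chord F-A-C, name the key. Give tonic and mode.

A minor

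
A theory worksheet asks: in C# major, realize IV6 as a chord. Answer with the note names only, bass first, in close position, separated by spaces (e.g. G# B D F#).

A# C# F#

In C# major, the subdominant is F#, and the diatonic chord built there is a major triad.
That chord is spelled F#-A#-C#.
The figured bass 6 indicates first inversion, placing the third (A#) in the bass: A#-C#-F#.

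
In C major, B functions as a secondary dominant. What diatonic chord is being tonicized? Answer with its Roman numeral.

The chord is a major triad on B.
A dominant resolves down a perfect fifth: B → E. In C major, E is scale degree 3, i.e. iii.

iii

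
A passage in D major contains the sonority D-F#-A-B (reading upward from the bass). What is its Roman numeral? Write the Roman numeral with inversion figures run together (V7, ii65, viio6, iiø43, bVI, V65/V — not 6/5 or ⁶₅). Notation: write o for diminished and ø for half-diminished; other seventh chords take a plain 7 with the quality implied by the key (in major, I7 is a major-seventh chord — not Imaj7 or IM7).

vi65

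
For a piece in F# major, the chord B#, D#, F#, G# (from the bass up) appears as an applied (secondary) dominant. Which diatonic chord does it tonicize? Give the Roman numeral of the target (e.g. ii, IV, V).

V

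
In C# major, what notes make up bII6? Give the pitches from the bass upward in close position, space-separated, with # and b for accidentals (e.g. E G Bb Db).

F# A D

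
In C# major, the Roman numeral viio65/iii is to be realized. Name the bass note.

F##

The applied chord viio65/iii is rooted on D##: D##-F##-A#-C#.
The figure 65 means first inversion — the third is in the bass.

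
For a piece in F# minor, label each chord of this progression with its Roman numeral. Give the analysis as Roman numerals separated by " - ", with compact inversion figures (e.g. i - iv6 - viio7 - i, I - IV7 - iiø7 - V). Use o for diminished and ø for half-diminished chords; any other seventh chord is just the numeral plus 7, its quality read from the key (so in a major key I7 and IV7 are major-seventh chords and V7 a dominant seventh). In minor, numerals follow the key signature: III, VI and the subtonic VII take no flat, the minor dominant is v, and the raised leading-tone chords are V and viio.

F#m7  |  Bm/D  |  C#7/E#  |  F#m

F#m7: minor seventh chord on F# = scale degree 1 → i7.
Bm/D: minor triad on B = scale degree 4 → iv6.
C#7/E#: dominant seventh chord on C# = scale degree 5 → V65.
F#m: minor triad on F# = scale degree 1 → i.

i7 - iv6 - V65 - i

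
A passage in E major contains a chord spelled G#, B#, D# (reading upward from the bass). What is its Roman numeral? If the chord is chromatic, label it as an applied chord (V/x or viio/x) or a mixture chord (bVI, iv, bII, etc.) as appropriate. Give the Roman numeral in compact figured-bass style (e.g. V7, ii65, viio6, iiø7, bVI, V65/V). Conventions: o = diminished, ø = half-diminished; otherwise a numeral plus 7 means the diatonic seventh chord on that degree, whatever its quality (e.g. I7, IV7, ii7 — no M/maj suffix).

V/vi

Stacked in thirds the chord is G#-B#-D#: a major triad on G#.
G# is not a diatonic chord root with this quality in E major, but it lies a perfect fifth above C# (vi), so the chord functions as an applied dominant of vi.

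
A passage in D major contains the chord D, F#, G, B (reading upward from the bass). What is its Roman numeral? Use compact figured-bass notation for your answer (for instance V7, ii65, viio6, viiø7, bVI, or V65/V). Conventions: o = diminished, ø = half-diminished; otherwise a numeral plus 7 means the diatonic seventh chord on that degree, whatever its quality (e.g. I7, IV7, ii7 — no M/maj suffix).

IV43

The pitches G-B-D-F# form a major seventh chord rooted on G.
In D major, G is the subdominant; the diatonic major seventh chord there is IV7.
With D in the bass the chord is in second inversion, so the figured bass is 43.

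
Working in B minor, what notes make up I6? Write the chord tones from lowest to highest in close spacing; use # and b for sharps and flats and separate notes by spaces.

D# F# B

I6 is the major tonic (Picardy third), borrowed from the parallel major. In B minor that root is B.
So the chord is B-D#-F#, a major triad.
The figured bass 6 indicates first inversion, placing the third (D#) in the bass: D#-F#-B.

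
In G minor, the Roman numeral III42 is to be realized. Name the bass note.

III in G minor has root Bb; the chord is Bb-D-F-A.
The figure 42 means third inversion — the seventh is in the bass.

A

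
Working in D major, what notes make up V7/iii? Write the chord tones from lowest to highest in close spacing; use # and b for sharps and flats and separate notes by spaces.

C# E# G# B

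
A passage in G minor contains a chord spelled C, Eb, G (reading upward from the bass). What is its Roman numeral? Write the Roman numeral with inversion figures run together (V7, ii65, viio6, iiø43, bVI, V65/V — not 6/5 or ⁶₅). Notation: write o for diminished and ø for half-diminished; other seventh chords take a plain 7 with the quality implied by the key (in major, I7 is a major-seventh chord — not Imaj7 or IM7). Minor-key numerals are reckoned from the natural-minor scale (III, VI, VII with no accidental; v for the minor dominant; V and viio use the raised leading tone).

iv

The pitches C-Eb-G form a minor triad rooted on C.
C is scale degree 4 in G minor, and a minor triad on that degree is written iv.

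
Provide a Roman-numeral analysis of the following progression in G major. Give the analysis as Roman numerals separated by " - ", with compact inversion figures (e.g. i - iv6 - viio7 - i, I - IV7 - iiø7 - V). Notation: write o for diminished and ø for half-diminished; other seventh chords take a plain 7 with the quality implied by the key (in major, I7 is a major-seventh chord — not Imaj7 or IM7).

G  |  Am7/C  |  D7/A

G has root G, degree 1 in G major, so I.
Am7/C has root A, degree 2 in G major, so ii65.
D7/A: root D is the dominant; dominant seventh chord there is V43.

I - ii65 - V43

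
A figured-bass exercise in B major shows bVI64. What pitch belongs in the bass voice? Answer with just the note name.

D

bVI in B major has root G; the chord is G-B-D.
The figure 64 means second inversion — the fifth is in the bass.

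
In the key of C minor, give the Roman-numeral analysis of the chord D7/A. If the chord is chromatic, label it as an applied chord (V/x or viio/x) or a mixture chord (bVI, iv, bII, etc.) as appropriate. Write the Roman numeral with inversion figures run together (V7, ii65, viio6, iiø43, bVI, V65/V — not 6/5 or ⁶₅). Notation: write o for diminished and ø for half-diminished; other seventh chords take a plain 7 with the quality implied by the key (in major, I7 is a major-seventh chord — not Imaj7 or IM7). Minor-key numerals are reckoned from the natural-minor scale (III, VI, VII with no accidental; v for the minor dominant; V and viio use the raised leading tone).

The pitches D-F#-A-C form a dominant seventh chord rooted on D.
D is not a diatonic chord root with this quality in C minor, but it lies a perfect fifth above G (V), so the chord functions as an applied dominant of V.
With A in the bass the chord is in second inversion, so the figured bass is 43.

V43/V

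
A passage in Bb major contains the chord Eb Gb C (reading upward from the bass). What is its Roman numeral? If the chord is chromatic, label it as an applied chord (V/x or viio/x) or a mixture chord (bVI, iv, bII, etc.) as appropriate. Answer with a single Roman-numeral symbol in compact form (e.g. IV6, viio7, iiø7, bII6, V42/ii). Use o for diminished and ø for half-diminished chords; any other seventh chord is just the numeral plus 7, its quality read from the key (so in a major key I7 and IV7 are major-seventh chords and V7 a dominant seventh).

iio6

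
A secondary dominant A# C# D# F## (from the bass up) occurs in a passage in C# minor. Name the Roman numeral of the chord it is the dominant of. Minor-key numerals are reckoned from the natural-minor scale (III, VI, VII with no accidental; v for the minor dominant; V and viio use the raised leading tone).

The chord is a dominant seventh chord on D#.
A dominant resolves down a perfect fifth: D# → G#. In C# minor, G# is scale degree 5, i.e. V.

V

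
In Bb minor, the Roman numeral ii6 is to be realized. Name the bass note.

Eb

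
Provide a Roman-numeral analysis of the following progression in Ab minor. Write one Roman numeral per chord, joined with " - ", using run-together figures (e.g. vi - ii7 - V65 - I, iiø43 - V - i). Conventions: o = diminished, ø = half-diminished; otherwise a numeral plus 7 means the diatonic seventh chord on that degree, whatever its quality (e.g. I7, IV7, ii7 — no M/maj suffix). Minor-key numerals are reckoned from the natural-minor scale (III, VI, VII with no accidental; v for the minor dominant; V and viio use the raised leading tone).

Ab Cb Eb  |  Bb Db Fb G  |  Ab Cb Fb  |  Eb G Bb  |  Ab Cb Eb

i - viio65 - VI6 - V - i

Ab-Cb-Eb has root Ab, degree 1 in Ab minor, so i.
Bb-Db-Fb-G has root G, degree 7 in Ab minor, so viio65.
Ab-Cb-Fb: major triad on Fb = scale degree 6 → VI6.
Eb-G-Bb: major triad on Eb = scale degree 5 → V.
Ab-Cb-Eb: minor triad on Ab = scale degree 1 → i.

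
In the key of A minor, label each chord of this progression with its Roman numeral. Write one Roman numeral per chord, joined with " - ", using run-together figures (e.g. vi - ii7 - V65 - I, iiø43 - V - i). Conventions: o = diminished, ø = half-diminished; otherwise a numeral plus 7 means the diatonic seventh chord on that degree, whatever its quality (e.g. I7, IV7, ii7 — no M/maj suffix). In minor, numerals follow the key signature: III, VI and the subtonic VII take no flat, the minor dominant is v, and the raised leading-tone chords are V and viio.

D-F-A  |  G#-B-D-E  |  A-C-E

D-F-A: minor triad on D = scale degree 4 → iv.
G#-B-D-E has root E, degree 5 in A minor, so V65.
A-C-E has root A, degree 1 in A minor, so i.

iv - V65 - i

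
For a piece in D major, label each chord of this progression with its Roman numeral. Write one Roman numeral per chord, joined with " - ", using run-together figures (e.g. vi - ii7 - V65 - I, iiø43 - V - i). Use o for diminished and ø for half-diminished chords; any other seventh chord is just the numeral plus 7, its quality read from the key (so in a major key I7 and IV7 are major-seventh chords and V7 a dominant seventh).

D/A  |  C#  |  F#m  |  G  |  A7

D/A: root D is the tonic; major triad there is I64.
C#: chromatic; C# is V of iii, so V/iii.
F#m: minor triad on F# = scale degree 3 → iii.
G has root G, degree 4 in D major, so IV.
A7: root A is the dominant; dominant seventh chord there is V7.

I64 - V/iii - iii - IV - V7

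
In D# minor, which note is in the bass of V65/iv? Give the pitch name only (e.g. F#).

The applied chord V65/iv is rooted on D#: D#-F##-A#-C#.
The figure 65 means first inversion — the third is in the bass.

F##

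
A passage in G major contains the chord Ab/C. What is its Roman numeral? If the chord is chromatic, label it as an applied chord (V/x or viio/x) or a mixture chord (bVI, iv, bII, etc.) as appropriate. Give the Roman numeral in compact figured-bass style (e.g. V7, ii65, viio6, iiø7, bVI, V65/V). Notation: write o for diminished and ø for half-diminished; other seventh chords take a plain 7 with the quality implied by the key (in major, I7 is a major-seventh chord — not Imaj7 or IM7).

bII6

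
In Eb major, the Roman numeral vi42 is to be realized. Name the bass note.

vi in Eb major has root C; the chord is C-Eb-G-Bb.
The figure 42 means third inversion — the seventh is in the bass.

Bb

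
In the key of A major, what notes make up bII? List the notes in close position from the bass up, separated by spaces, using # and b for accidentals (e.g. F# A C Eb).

Bb D F

bII is the Neapolitan chord — a major triad on the lowered second degree. In A major that root is Bb.
So the chord is Bb-D-F.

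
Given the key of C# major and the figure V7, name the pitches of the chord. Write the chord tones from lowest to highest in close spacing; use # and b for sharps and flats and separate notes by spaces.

G# B# D# F#

The numeral's case and figure indicate a dominant seventh chord. In C# major its root, the dominant, is G#.
That chord is spelled G#-B#-D#-F#.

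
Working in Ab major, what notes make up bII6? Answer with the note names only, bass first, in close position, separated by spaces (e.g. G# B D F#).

Db Fb Bbb

Scale degree 2 in Ab major is Bb; lowering it a half step gives Bbb. bII6 is the Neapolitan sixth — a major triad on the lowered second degree, here in its customary first inversion.
So the chord is Bbb-Db-Fb, a major triad.
The figured bass 6 indicates first inversion, placing the third (Db) in the bass: Db-Fb-Bbb.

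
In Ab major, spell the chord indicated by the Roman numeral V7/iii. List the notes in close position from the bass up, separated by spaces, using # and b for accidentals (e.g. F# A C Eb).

V7/iii is a secondary dominant — the dominant seventh of iii. iii in Ab major is C, so the applied chord's root is G, a perfect fifth above.
Building a dominant seventh chord on G gives G-B-D-F.

G B D F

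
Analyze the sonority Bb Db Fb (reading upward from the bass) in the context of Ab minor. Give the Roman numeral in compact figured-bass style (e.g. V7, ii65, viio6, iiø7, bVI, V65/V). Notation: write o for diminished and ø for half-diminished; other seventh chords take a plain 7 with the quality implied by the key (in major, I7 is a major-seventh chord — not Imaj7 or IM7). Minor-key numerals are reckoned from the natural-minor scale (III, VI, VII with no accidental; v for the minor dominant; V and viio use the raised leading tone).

Stacked in thirds the chord is Bb-Db-Fb: a diminished triad on Bb.
Bb is scale degree 2 in Ab minor, and a diminished triad on that degree is written iio.

iio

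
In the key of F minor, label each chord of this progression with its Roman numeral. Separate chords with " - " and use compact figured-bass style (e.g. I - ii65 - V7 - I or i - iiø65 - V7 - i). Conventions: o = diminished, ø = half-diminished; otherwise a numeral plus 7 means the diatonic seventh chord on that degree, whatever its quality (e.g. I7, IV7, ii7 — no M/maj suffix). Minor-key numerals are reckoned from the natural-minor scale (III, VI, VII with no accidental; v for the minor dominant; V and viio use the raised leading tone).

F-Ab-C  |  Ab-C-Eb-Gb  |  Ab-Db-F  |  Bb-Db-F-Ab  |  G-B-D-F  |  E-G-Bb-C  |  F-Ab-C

i - V7/VI - VI64 - iv7 - V7/V - V65 - i

F-Ab-C: minor triad on F = scale degree 1 → i.
Ab-C-Eb-Gb: a dominant seventh chord on Ab, the applied dominant of VI → V7/VI.
Ab-Db-F: root Db is the submediant; major triad there is VI64.
Bb-Db-F-Ab has root Bb, degree 4 in F minor, so iv7.
G-B-D-F is the secondary dominant of V (dominant seventh chord on G): V7/V.
E-G-Bb-C has root C, degree 5 in F minor, so V65.
F-Ab-C: minor triad on F = scale degree 1 → i.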